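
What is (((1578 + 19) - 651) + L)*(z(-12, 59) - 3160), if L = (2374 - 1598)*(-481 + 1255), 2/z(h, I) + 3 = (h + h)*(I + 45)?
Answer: -4750503241940/2499 ≈ -1.9010e+9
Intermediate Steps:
z(h, I) = 2/(-3 + 2*h*(45 + I)) (z(h, I) = 2/(-3 + (h + h)*(I + 45)) = 2/(-3 + (2*h)*(45 + I)) = 2/(-3 + 2*h*(45 + I)))
L = 600624 (L = 776*774 = 600624)
(((1578 + 19) - 651) + L)*(z(-12, 59) - 3160) = (((1578 + 19) - 651) + 600624)*(2/(-3 + 90*(-12) + 2*59*(-12)) - 3160) = ((1597 - 651) + 600624)*(2/(-3 - 1080 - 1416) - 3160) = (946 + 600624)*(2/(-2499) - 3160) = 601570*(2*(-1/2499) - 3160) = 601570*(-2/2499 - 3160) = 601570*(-7896842/2499) = -4750503241940/2499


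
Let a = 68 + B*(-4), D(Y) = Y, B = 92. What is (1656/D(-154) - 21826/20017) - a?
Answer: 444138022/1541309 ≈ 288.16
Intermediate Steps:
a = -300 (a = 68 + 92*(-4) = 68 - 368 = -300)
(1656/D(-154) - 21826/20017) - a = (1656/(-154) - 21826/20017) - 1*(-300) = (1656*(-1/154) - 21826*1/20017) + 300 = (-828/77 - 21826/20017) + 300 = -18254678/1541309 + 300 = 444138022/1541309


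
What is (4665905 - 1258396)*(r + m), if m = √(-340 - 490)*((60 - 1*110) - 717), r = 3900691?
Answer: 13291639688719 - 2613559403*I*√830 ≈ 1.3292e+13 - 7.5296e+10*I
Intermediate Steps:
m = -767*I*√830 (m = √(-830)*((60 - 110) - 717) = (I*√830)*(-50 - 717) = (I*√830)*(-767) = -767*I*√830 ≈ -22097.0*I)
(4665905 - 1258396)*(r + m) = (4665905 - 1258396)*(3900691 - 767*I*√830) = 3407509*(3900691 - 767*I*√830) = 13291639688719 - 2613559403*I*√830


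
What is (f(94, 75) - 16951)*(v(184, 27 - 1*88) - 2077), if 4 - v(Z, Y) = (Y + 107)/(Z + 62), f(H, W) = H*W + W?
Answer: 2505649652/123 ≈ 2.0371e+7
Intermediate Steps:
f(H, W) = W + H*W
v(Z, Y) = 4 - (107 + Y)/(62 + Z) (v(Z, Y) = 4 - (Y + 107)/(Z + 62) = 4 - (107 + Y)/(62 + Z))
(f(94, 75) - 16951)*(v(184, 27 - 1*88) - 2077) = (75*(1 + 94) - 16951)*((141 - (27 - 1*88) + 4*184)/(62 + 184) - 2077) = (75*95 - 16951)*((141 - (27 - 88) + 736)/246 - 2077) = (7125 - 16951)*((141 - 1*(-61) + 736)/246 - 2077) = -9826*((141 + 61 + 736)/246 - 2077) = -9826*((1/246)*938 - 2077) = -9826*(469/123 - 2077) = -9826*(-255002/123) = 2505649652/123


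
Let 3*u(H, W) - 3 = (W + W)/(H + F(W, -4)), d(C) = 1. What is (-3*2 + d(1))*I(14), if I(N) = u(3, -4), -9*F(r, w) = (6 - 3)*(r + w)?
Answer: -45/17 ≈ -2.6471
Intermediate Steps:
F(r, w) = -r/3 - w/3 (F(r, w) = -(6 - 3)*(r + w)/9 = -(r + w)/3 = -(3*r + 3*w)/9 = -r/3 - w/3)
u(H, W) = 1 + 2*W/(3*(4/3 + H - W/3)) (u(H, W) = 1 + ((W + W)/(H + (-W/3 - 1/3*(-4))))/3 = 1 + ((2*W)/(H + (-W/3 + 4/3)))/3 = 1 + ((2*W)/(H + (4/3 - W/3)))/3 = 1 + ((2*W)/(4/3 + H - W/3))/3 = 1 + (2*W/(4/3 + H - W/3))/3 = 1 + 2*W/(3*(4/3 + H - W/3)))
I(N) = 9/17 (I(N) = (4 - 4 + 3*3)/(4 - 1*(-4) + 3*3) = (4 - 4 + 9)/(4 + 4 + 9) = 9/17)
(-3*2 + d(1))*I(14) = (-3*2 + 1)*(9/17) = (-6 + 1)*(9/17) = -5*9/17 = -45/17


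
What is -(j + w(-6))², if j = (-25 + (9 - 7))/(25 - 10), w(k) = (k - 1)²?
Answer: -506944/225 ≈ -2253.1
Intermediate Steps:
w(k) = (-1 + k)²
j = -23/15 (j = (-25 + 2)/15 = -23*1/15 = -23/15 ≈ -1.5333)
-(j + w(-6))² = -(-23/15 + (-1 - 6)²)² = -(-23/15 + (-7)²)² = -(-23/15 + 49)² = -(712/15)² = -1*506944/225 = -506944/225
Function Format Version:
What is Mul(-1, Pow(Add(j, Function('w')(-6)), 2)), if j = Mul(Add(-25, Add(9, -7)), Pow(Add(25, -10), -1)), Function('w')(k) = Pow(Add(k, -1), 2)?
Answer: Rational(-506944, 225) ≈ -2253.1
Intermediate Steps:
Function('w')(k) = Pow(Add(-1, k), 2)
j = Rational(-23, 15) (j = Mul(Add(-25, 2), Pow(15, -1)) = Mul(-23, Rational(1, 15)) = Rational(-23, 15) ≈ -1.5333)
Mul(-1, Pow(Add(j, Function('w')(-6)), 2)) = Mul(-1, Pow(Add(Rational(-23, 15), Pow(Add(-1, -6), 2)), 2)) = Mul(-1, Pow(Add(Rational(-23, 15), Pow(-7, 2)), 2)) = Mul(-1, Pow(Add(Rational(-23, 15), 49), 2)) = Mul(-1, Pow(Rational(712, 15), 2)) = Mul(-1, Rational(506944, 225)) = Rational(-506944, 225)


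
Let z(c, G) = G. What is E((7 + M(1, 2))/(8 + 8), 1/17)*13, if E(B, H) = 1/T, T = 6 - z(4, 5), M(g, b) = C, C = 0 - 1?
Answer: 13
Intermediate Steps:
C = -1
M(g, b) = -1
T = 1 (T = 6 - 1*5 = 6 - 5 = 1)
E(B, H) = 1 (E(B, H) = 1/1 = 1)
E((7 + M(1, 2))/(8 + 8), 1/17)*13 = 1*13 = 13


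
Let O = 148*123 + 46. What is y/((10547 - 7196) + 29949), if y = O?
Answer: 365/666 ≈ 0.54805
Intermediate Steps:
O = 18250 (O = 18204 + 46 = 18250)
y = 18250
y/((10547 - 7196) + 29949) = 18250/((10547 - 7196) + 29949) = 18250/(3351 + 29949) = 18250/33300 = 18250*(1/33300) = 365/666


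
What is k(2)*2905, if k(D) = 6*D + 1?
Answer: 37765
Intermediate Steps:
k(D) = 1 + 6*D
k(2)*2905 = (1 + 6*2)*2905 = (1 + 12)*2905 = 13*2905 = 37765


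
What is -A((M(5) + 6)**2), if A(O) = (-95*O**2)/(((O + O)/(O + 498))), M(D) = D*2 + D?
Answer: 39339405/2 ≈ 1.9670e+7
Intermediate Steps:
M(D) = 3*D (M(D) = 2*D + D = 3*D)
A(O) = -95*O*(498 + O)/2 (A(O) = (-95*O**2)/(((2*O)/(498 + O))) = (-95*O**2)/((2*O/(498 + O))) = (-95*O**2)*((498 + O)/(2*O)) = -95*O*(498 + O)/2)
-A((M(5) + 6)**2) = -(-95)*(3*5 + 6)**2*(498 + (3*5 + 6)**2)/2 = -(-95)*(15 + 6)**2*(498 + (15 + 6)**2)/2 = -(-95)*21**2*(498 + 21**2)/2 = -(-95)*441*(498 + 441)/2 = -(-95)*441*939/2 = -1*(-39339405/2) = 39339405/2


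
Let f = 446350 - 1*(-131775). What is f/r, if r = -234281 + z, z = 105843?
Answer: -578125/128438 ≈ -4.5012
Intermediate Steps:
r = -128438 (r = -234281 + 105843 = -128438)
f = 578125 (f = 446350 + 131775 = 578125)
f/r = 578125/(-128438) = 578125*(-1/128438) = -578125/128438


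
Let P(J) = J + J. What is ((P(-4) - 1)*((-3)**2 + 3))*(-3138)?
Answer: 338904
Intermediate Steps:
P(J) = 2*J
((P(-4) - 1)*((-3)**2 + 3))*(-3138) = ((2*(-4) - 1)*((-3)**2 + 3))*(-3138) = ((-8 - 1)*(9 + 3))*(-3138) = -9*12*(-3138) = -108*(-3138) = 338904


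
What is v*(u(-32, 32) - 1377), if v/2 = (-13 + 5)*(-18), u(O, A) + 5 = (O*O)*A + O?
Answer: 9029952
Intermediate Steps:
u(O, A) = -5 + O + A*O² (u(O, A) = -5 + ((O*O)*A + O) = -5 + (O²*A + O) = -5 + (A*O² + O) = -5 + (O + A*O²) = -5 + O + A*O²)
v = 288 (v = 2*((-13 + 5)*(-18)) = 2*(-8*(-18)) = 2*144 = 288)
v*(u(-32, 32) - 1377) = 288*((-5 - 32 + 32*(-32)²) - 1377) = 288*((-5 - 32 + 32*1024) - 1377) = 288*((-5 - 32 + 32768) - 1377) = 288*(32731 - 1377) = 288*31354 = 9029952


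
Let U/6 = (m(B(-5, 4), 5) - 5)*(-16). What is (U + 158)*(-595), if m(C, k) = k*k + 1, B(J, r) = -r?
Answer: 1105510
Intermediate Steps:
m(C, k) = 1 + k² (m(C, k) = k² + 1 = 1 + k²)
U = -2016 (U = 6*(((1 + 5²) - 5)*(-16)) = 6*(((1 + 25) - 5)*(-16)) = 6*((26 - 5)*(-16)) = 6*(21*(-16)) = 6*(-336) = -2016)
(U + 158)*(-595) = (-2016 + 158)*(-595) = -1858*(-595) = 1105510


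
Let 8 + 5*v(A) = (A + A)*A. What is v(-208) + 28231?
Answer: 45535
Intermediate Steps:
v(A) = -8/5 + 2*A²/5 (v(A) = -8/5 + ((A + A)*A)/5 = -8/5 + ((2*A)*A)/5 = -8/5 + (2*A²)/5 = -8/5 + 2*A²/5)
v(-208) + 28231 = (-8/5 + (⅖)*(-208)²) + 28231 = (-8/5 + (⅖)*43264) + 28231 = (-8/5 + 86528/5) + 28231 = 17304 + 28231 = 45535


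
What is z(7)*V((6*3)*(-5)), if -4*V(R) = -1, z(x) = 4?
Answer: 1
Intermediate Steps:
V(R) = ¼ (V(R) = -¼*(-1) = ¼)
z(7)*V((6*3)*(-5)) = 4*(¼) = 1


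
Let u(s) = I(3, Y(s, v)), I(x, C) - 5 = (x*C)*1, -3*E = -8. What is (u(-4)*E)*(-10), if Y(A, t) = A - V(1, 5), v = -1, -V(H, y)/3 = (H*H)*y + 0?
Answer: -3040/3 ≈ -1013.3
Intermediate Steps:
E = 8/3 (E = -⅓*(-8) = 8/3 ≈ 2.6667)
V(H, y) = -3*y*H² (V(H, y) = -3*((H*H)*y + 0) = -3*(H²*y + 0) = -3*(y*H² + 0) = -3*y*H²)
Y(A, t) = 15 + A (Y(A, t) = A - (-3)*5*1² = A - (-3)*5 = A - 1*(-15) = A + 15 = 15 + A)
I(x, C) = 5 + C*x (I(x, C) = 5 + (x*C)*1 = 5 + (C*x)*1 = 5 + C*x)
u(s) = 50 + 3*s (u(s) = 5 + (15 + s)*3 = 5 + (45 + 3*s) = 50 + 3*s)
(u(-4)*E)*(-10) = ((50 + 3*(-4))*(8/3))*(-10) = ((50 - 12)*(8/3))*(-10) = (38*(8/3))*(-10) = (304/3)*(-10) = -3040/3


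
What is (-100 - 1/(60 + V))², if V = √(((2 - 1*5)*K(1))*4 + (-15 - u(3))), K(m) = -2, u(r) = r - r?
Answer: 39702601/3969 ≈ 10003.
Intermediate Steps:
u(r) = 0
V = 3 (V = √(((2 - 1*5)*(-2))*4 + (-15 - 1*0)) = √(((2 - 5)*(-2))*4 + (-15 + 0)) = √(-3*(-2)*4 - 15) = √(6*4 - 15) = √(24 - 15) = √9 = 3)
(-100 - 1/(60 + V))² = (-100 - 1/(60 + 3))² = (-100 - 1/63)² = (-6301/63)² = 39702601/3969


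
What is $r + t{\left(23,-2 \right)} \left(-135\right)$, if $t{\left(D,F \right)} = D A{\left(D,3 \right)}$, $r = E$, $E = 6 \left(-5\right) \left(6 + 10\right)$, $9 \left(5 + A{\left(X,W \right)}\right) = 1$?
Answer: $14700$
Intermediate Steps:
$A{\left(X,W \right)} = - \frac{44}{9}$ ($A{\left(X,W \right)} = -5 + \frac{1}{9} \cdot 1 = -5 + \frac{1}{9} = - \frac{44}{9}$)
$E = -480$ ($E = \left(-30\right) 16 = -480$)
$r = -480$
$t{\left(D,F \right)} = - \frac{44 D}{9}$ ($t{\left(D,F \right)} = D \left(- \frac{44}{9}\right) = - \frac{44 D}{9}$)
$r + t{\left(23,-2 \right)} \left(-135\right) = -480 + \left(- \frac{44}{9}\right) 23 \left(-135\right) = -480 - -15180 = -480 + 15180 = 14700$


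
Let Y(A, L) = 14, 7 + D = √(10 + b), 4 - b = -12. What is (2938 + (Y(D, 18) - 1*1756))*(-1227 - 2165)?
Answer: -4056832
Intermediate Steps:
b = 16 (b = 4 - 1*(-12) = 4 + 12 = 16)
D = -7 + √26 (D = -7 + √(10 + 16) = -7 + √26 ≈ -1.9010)
(2938 + (Y(D, 18) - 1*1756))*(-1227 - 2165) = (2938 + (14 - 1*1756))*(-1227 - 2165) = (2938 + (14 - 1756))*(-3392) = (2938 - 1742)*(-3392) = 1196*(-3392) = -4056832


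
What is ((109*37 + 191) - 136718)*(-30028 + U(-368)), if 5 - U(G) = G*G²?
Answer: -6598997356446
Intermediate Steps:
U(G) = 5 - G³ (U(G) = 5 - G*G² = 5 - G³)
((109*37 + 191) - 136718)*(-30028 + U(-368)) = ((109*37 + 191) - 136718)*(-30028 + (5 - 1*(-368)³)) = ((4033 + 191) - 136718)*(-30028 + (5 - 1*(-49836032))) = (4224 - 136718)*(-30028 + (5 + 49836032)) = -132494*(-30028 + 49836037) = -132494*49806009 = -6598997356446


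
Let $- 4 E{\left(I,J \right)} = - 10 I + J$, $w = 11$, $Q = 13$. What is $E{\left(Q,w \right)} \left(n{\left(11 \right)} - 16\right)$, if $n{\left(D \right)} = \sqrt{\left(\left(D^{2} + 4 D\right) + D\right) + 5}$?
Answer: $-476 + \frac{119 \sqrt{181}}{4} \approx -75.755$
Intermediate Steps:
$E{\left(I,J \right)} = - \frac{J}{4} + \frac{5 I}{2}$ ($E{\left(I,J \right)} = - \frac{- 10 I + J}{4} = - \frac{J - 10 I}{4} = - \frac{J}{4} + \frac{5 I}{2}$)
$n{\left(D \right)} = \sqrt{5 + D^{2} + 5 D}$ ($n{\left(D \right)} = \sqrt{\left(D^{2} + 5 D\right) + 5} = \sqrt{5 + D^{2} + 5 D}$)
$E{\left(Q,w \right)} \left(n{\left(11 \right)} - 16\right) = \left(\left(- \frac{1}{4}\right) 11 + \frac{5}{2} \cdot 13\right) \left(\sqrt{5 + 11^{2} + 5 \cdot 11} - 16\right) = \left(- \frac{11}{4} + \frac{65}{2}\right) \left(\sqrt{5 + 121 + 55} - 16\right) = \frac{119 \left(\sqrt{181} - 16\right)}{4} = \frac{119 \left(-16 + \sqrt{181}\right)}{4} = -476 + \frac{119 \sqrt{181}}{4}$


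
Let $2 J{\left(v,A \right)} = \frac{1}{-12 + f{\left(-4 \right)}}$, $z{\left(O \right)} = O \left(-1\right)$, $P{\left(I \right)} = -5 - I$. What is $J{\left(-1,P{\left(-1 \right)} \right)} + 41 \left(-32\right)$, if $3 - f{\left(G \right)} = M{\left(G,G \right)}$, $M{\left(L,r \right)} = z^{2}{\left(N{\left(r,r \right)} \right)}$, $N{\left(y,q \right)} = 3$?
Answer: $- \frac{47233}{36} \approx -1312.0$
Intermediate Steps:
$z{\left(O \right)} = - O$
$M{\left(L,r \right)} = 9$ ($M{\left(L,r \right)} = \left(\left(-1\right) 3\right)^{2} = \left(-3\right)^{2} = 9$)
$f{\left(G \right)} = -6$ ($f{\left(G \right)} = 3 - 9 = -6$)
$J{\left(v,A \right)} = - \frac{1}{36}$ ($J{\left(v,A \right)} = \frac{1}{2 \left(-12 - 6\right)} = \frac{1}{2 \left(-18\right)} = \frac{1}{2} \left(- \frac{1}{18}\right) = - \frac{1}{36}$)
$J{\left(-1,P{\left(-1 \right)} \right)} + 41 \left(-32\right) = - \frac{1}{36} + 41 \left(-32\right) = - \frac{1}{36} - 1312 = - \frac{47233}{36}$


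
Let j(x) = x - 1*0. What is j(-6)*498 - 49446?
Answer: -52434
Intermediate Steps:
j(x) = x (j(x) = x + 0 = x)
j(-6)*498 - 49446 = -6*498 - 49446 = -2988 - 49446 = -52434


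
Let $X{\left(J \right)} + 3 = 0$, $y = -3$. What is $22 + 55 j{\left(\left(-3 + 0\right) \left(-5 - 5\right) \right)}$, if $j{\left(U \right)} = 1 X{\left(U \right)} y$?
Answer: $517$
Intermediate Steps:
$X{\left(J \right)} = -3$ ($X{\left(J \right)} = -3 + 0 = -3$)
$j{\left(U \right)} = 9$ ($j{\left(U \right)} = 1 \left(-3\right) \left(-3\right) = \left(-3\right) \left(-3\right) = 9$)
$22 + 55 j{\left(\left(-3 + 0\right) \left(-5 - 5\right) \right)} = 22 + 55 \cdot 9 = 22 + 495 = 517$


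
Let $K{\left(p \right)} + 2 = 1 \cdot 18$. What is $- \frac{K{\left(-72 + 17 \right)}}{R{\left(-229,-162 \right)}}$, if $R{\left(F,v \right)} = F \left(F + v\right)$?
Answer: $- \frac{16}{89539} \approx -0.00017869$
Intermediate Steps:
$K{\left(p \right)} = 16$ ($K{\left(p \right)} = -2 + 1 \cdot 18 = -2 + 18 = 16$)
$- \frac{K{\left(-72 + 17 \right)}}{R{\left(-229,-162 \right)}} = - \frac{16}{\left(-229\right) \left(-229 - 162\right)} = - \frac{16}{\left(-229\right) \left(-391\right)} = - \frac{16}{89539}$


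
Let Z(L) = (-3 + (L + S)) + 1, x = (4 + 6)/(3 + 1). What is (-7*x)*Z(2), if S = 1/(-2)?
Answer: 35/4 ≈ 8.7500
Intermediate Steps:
x = 5/2 (x = 10/4 = 10*(¼) = 5/2 ≈ 2.5000)
S = -½ ≈ -0.50000
Z(L) = -5/2 + L (Z(L) = (-3 + (L - ½)) + 1 = (-3 + (-½ + L)) + 1 = (-7/2 + L) + 1 = -5/2 + L)
(-7*x)*Z(2) = (-7*5/2)*(-5/2 + 2) = -35/2*(-½) = 35/4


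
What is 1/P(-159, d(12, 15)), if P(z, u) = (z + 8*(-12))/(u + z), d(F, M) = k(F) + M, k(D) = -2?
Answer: 146/255 ≈ 0.57255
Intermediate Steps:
d(F, M) = -2 + M
P(z, u) = (-96 + z)/(u + z) (P(z, u) = (z - 96)/(u + z) = (-96 + z)/(u + z))
1/P(-159, d(12, 15)) = 1/((-96 - 159)/((-2 + 15) - 159)) = 1/(-255/(13 - 159)) = 1/(-255/(-146)) = 1/(-1/146*(-255)) = 1/(255/146) = 146/255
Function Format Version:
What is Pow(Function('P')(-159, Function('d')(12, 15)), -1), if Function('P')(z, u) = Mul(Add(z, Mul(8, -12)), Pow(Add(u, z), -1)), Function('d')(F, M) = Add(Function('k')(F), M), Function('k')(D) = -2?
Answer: Rational(146, 255) ≈ 0.57255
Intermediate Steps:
Function('d')(F, M) = Add(-2, M)
Function('P')(z, u) = Mul(Pow(Add(u, z), -1), Add(-96, z)) (Function('P')(z, u) = Mul(Add(z, -96), Pow(Add(u, z), -1)) = Mul(Add(-96, z), Pow(Add(u, z), -1)) = Mul(Pow(Add(u, z), -1), Add(-96, z)))
Pow(Function('P')(-159, Function('d')(12, 15)), -1) = Pow(Mul(Pow(Add(Add(-2, 15), -159), -1), Add(-96, -159)), -1) = Pow(Mul(Pow(Add(13, -159), -1), -255), -1) = Pow(Mul(Pow(-146, -1), -255), -1) = Pow(Mul(Rational(-1, 146), -255), -1) = Pow(Rational(255, 146), -1) = Rational(146, 255)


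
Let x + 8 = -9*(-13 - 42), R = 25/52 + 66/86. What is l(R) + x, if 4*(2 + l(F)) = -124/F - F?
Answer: 11479159455/24962704 ≈ 459.85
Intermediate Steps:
R = 2791/2236 (R = 25*(1/52) + 66*(1/86) = 25/52 + 33/43 = 2791/2236 ≈ 1.2482)
x = 487 (x = -8 - 9*(-13 - 42) = -8 - 9*(-55) = -8 + 495 = 487)
l(F) = -2 - 31/F - F/4 (l(F) = -2 + (-124/F - F)/4 = -2 + (-F - 124/F)/4 = -2 + (-31/F - F/4) = -2 - 31/F - F/4)
l(R) + x = (-2 - 31/2791/2236 - ¼*2791/2236) + 487 = (-2 - 31*2236/2791 - 2791/8944) + 487 = (-2 - 69316/2791 - 2791/8944) + 487 = -677677393/24962704 + 487 = 11479159455/24962704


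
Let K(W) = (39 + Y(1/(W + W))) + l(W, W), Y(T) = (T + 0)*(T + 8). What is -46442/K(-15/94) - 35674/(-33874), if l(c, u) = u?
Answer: -16627439489743/8450902457 ≈ -1967.5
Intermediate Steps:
Y(T) = T*(8 + T)
K(W) = 39 + W + (8 + 1/(2*W))/(2*W) (K(W) = (39 + (8 + 1/(W + W))/(W + W)) + W = (39 + (8 + 1/(2*W))/((2*W))) + W = (39 + (1/(2*W))*(8 + 1/(2*W))) + W = (39 + (8 + 1/(2*W))/(2*W)) + W = 39 + W + (8 + 1/(2*W))/(2*W))
-46442/K(-15/94) - 35674/(-33874) = -46442/(39 - 15/94 + 4/((-15/94)) + 1/(4*(-15/94)**2)) - 35674/(-33874) = -46442/(39 - 15*1/94 + 4/((-15*1/94)) + 1/(4*(-15*1/94)**2)) - 35674*(-1/33874) = -46442/(39 - 15/94 + 4/(-15/94) + 1/(4*(-15/94)**2)) + 17837/16937 = -46442/(39 - 15/94 + 4*(-94/15) + (1/4)*(8836/225)) + 17837/16937 = -46442/(39 - 15/94 - 376/15 + 2209/225) + 17837/16937 = -46442/498961/21150 + 17837/16937 = -46442*21150/498961 + 17837/16937 = -982248300/498961 + 17837/16937 = -16627439489743/8450902457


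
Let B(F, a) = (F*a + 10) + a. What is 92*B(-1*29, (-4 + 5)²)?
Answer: -1656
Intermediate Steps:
B(F, a) = 10 + a + F*a (B(F, a) = (10 + F*a) + a = 10 + a + F*a)
92*B(-1*29, (-4 + 5)²) = 92*(10 + (-4 + 5)² + (-1*29)*(-4 + 5)²) = 92*(10 + 1² - 29*1²) = 92*(10 + 1 - 29*1) = 92*(10 + 1 - 29) = 92*(-18) = -1656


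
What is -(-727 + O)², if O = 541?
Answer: -34596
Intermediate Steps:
-(-727 + O)² = -(-727 + 541)² = -1*(-186)² = -1*34596 = -34596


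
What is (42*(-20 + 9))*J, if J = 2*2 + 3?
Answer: -3234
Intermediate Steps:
J = 7 (J = 4 + 3 = 7)
(42*(-20 + 9))*J = (42*(-20 + 9))*7 = (42*(-11))*7 = -462*7 = -3234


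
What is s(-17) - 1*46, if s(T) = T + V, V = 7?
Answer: -56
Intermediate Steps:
s(T) = 7 + T (s(T) = T + 7 = 7 + T)
s(-17) - 1*46 = (7 - 17) - 1*46 = -10 - 46 = -56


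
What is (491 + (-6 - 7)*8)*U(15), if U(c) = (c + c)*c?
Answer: 174150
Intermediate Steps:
U(c) = 2*c² (U(c) = (2*c)*c = 2*c²)
(491 + (-6 - 7)*8)*U(15) = (491 + (-6 - 7)*8)*(2*15²) = (491 - 13*8)*(2*225) = (491 - 104)*450 = 387*450 = 174150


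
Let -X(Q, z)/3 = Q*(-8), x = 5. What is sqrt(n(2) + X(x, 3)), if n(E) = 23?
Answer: sqrt(143) ≈ 11.958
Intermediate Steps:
X(Q, z) = 24*Q (X(Q, z) = -3*Q*(-8) = -(-24)*Q = 24*Q)
sqrt(n(2) + X(x, 3)) = sqrt(23 + 24*5) = sqrt(23 + 120) = sqrt(143)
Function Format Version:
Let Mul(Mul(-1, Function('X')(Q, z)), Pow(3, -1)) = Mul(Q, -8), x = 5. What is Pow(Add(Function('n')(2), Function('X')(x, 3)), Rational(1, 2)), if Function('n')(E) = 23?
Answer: Pow(143, Rational(1, 2)) ≈ 11.958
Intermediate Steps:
Function('X')(Q, z) = Mul(24, Q) (Function('X')(Q, z) = Mul(-3, Mul(Q, -8)) = Mul(-3, Mul(-8, Q)) = Mul(24, Q))
Pow(Add(Function('n')(2), Function('X')(x, 3)), Rational(1, 2)) = Pow(Add(23, Mul(24, 5)), Rational(1, 2)) = Pow(Add(23, 120), Rational(1, 2)) = Pow(143, Rational(1, 2))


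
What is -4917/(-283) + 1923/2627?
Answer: 13461168/743441 ≈ 18.107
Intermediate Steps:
-4917/(-283) + 1923/2627 = -4917*(-1/283) + 1923*(1/2627) = 4917/283 + 1923/2627 = 13461168/743441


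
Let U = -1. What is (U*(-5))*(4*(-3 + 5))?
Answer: 40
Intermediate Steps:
(U*(-5))*(4*(-3 + 5)) = (-1*(-5))*(4*(-3 + 5)) = 5*(4*2) = 5*8 = 40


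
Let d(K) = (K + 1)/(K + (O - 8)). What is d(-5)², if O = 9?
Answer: 1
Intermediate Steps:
d(K) = 1 (d(K) = (K + 1)/(K + (9 - 8)) = (1 + K)/(K + 1) = (1 + K)/(1 + K) = 1)
d(-5)² = 1² = 1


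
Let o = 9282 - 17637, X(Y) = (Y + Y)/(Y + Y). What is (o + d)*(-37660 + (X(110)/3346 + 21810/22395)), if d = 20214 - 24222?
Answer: 2325833892963789/4995578 ≈ 4.6558e+8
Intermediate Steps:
X(Y) = 1 (X(Y) = (2*Y)/((2*Y)) = (2*Y)*(1/(2*Y)) = 1)
o = -8355
d = -4008
(o + d)*(-37660 + (X(110)/3346 + 21810/22395)) = (-8355 - 4008)*(-37660 + (1/3346 + 21810/22395)) = -12363*(-37660 + (1*(1/3346) + 21810*(1/22395))) = -12363*(-37660 + (1/3346 + 1454/1493)) = -12363*(-37660 + 4866577/4995578) = -12363*(-188128600903/4995578) = 2325833892963789/4995578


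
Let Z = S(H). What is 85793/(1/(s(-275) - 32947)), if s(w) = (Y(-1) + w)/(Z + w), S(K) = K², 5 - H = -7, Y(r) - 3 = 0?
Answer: -370264142505/131 ≈ -2.8264e+9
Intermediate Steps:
Y(r) = 3 (Y(r) = 3 + 0 = 3)
H = 12 (H = 5 - 1*(-7) = 5 + 7 = 12)
Z = 144 (Z = 12² = 144)
s(w) = (3 + w)/(144 + w)
85793/(1/(s(-275) - 32947)) = 85793/(1/((3 - 275)/(144 - 275) - 32947)) = 85793/(1/(-272/(-131) - 32947)) = 85793/(1/(-1/131*(-272) - 32947)) = 85793/(1/(272/131 - 32947)) = 85793/(1/(-4315785/131)) = 85793/(-131/4315785) = 85793*(-4315785/131) = -370264142505/131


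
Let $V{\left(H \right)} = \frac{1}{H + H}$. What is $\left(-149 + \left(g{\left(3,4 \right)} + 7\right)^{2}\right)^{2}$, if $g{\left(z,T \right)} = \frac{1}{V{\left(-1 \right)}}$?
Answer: $15376$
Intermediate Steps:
$V{\left(H \right)} = \frac{1}{2 H}$
$g{\left(z,T \right)} = -2$ ($g{\left(z,T \right)} = \frac{1}{\frac{1}{2} \frac{1}{-1}} = \frac{1}{\frac{1}{2} \left(-1\right)} = \frac{1}{- \frac{1}{2}} = -2$)
$\left(-149 + \left(g{\left(3,4 \right)} + 7\right)^{2}\right)^{2} = \left(-149 + \left(-2 + 7\right)^{2}\right)^{2} = \left(-149 + 5^{2}\right)^{2} = \left(-149 + 25\right)^{2} = \left(-124\right)^{2} = 15376$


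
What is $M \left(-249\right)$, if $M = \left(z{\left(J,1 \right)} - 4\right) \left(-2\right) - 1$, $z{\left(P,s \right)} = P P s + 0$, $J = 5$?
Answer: $10707$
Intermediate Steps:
$z{\left(P,s \right)} = s P^{2}$ ($z{\left(P,s \right)} = P^{2} s + 0 = s P^{2} + 0 = s P^{2}$)
$M = -43$ ($M = \left(1 \cdot 5^{2} - 4\right) \left(-2\right) - 1 = \left(1 \cdot 25 - 4\right) \left(-2\right) - 1 = \left(25 - 4\right) \left(-2\right) - 1 = 21 \left(-2\right) - 1 = -42 - 1 = -43$)
$M \left(-249\right) = \left(-43\right) \left(-249\right) = 10707$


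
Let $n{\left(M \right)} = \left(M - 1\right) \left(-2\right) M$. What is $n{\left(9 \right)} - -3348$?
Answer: $3204$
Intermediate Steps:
$n{\left(M \right)} = M \left(2 - 2 M\right)$ ($n{\left(M \right)} = \left(-1 + M\right) \left(-2\right) M = \left(2 - 2 M\right) M = M \left(2 - 2 M\right)$)
$n{\left(9 \right)} - -3348 = 2 \cdot 9 \left(1 - 9\right) - -3348 = 2 \cdot 9 \left(1 - 9\right) + 3348 = 2 \cdot 9 \left(-8\right) + 3348 = -144 + 3348 = 3204$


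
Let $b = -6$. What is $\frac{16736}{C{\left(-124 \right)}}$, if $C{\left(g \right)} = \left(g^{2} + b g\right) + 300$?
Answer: $\frac{4184}{4105} \approx 1.0192$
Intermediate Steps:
$C{\left(g \right)} = 300 + g^{2} - 6 g$ ($C{\left(g \right)} = \left(g^{2} - 6 g\right) + 300 = 300 + g^{2} - 6 g$)
$\frac{16736}{C{\left(-124 \right)}} = \frac{16736}{300 + \left(-124\right)^{2} - -744} = \frac{16736}{300 + 15376 + 744} = \frac{16736}{16420} = 16736 \cdot \frac{1}{16420} = \frac{4184}{4105}$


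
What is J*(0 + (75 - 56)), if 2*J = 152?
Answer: 1444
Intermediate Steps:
J = 76 (J = (½)*152 = 76)
J*(0 + (75 - 56)) = 76*(0 + (75 - 56)) = 76*(0 + 19) = 76*19 = 1444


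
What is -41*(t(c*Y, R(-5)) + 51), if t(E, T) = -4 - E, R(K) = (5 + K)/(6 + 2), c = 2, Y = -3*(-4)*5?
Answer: 2993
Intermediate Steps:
Y = 60 (Y = 12*5 = 60)
R(K) = 5/8 + K/8 (R(K) = (5 + K)/8 = (5 + K)*(⅛) = 5/8 + K/8)
-41*(t(c*Y, R(-5)) + 51) = -41*((-4 - 2*60) + 51) = -41*((-4 - 1*120) + 51) = -41*((-4 - 120) + 51) = -41*(-124 + 51) = -41*(-73) = 2993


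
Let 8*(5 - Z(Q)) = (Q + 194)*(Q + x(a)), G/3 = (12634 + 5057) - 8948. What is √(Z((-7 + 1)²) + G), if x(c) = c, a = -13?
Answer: √102291/2 ≈ 159.91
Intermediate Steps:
G = 26229 (G = 3*((12634 + 5057) - 8948) = 3*(17691 - 8948) = 3*8743 = 26229)
Z(Q) = 5 - (-13 + Q)*(194 + Q)/8 (Z(Q) = 5 - (Q + 194)*(Q - 13)/8 = 5 - (194 + Q)*(-13 + Q)/8 = 5 - (-13 + Q)*(194 + Q)/8)
√(Z((-7 + 1)²) + G) = √((1281/4 - 181*(-7 + 1)²/8 - (-7 + 1)⁴/8) + 26229) = √((1281/4 - 181/8*(-6)² - ((-6)²)²/8) + 26229) = √((1281/4 - 181/8*36 - ⅛*36²) + 26229) = √((1281/4 - 1629/2 - ⅛*1296) + 26229) = √((1281/4 - 1629/2 - 162) + 26229) = √(-2625/4 + 26229) = √(102291/4) = √102291/2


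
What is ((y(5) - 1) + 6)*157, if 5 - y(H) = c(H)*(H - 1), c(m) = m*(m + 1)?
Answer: -17270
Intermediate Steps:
c(m) = m*(1 + m)
y(H) = 5 - H*(1 + H)*(-1 + H) (y(H) = 5 - H*(1 + H)*(H - 1) = 5 - H*(1 + H)*(-1 + H))
((y(5) - 1) + 6)*157 = (((5 + 5 - 1*5³) - 1) + 6)*157 = (((5 + 5 - 1*125) - 1) + 6)*157 = (((5 + 5 - 125) - 1) + 6)*157 = ((-115 - 1) + 6)*157 = (-116 + 6)*157 = -110*157 = -17270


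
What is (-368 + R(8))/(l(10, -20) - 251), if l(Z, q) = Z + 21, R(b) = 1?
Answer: 367/220 ≈ 1.6682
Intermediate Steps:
l(Z, q) = 21 + Z
(-368 + R(8))/(l(10, -20) - 251) = (-368 + 1)/((21 + 10) - 251) = -367/(31 - 251) = -367/(-220) = -367*(-1/220) = 367/220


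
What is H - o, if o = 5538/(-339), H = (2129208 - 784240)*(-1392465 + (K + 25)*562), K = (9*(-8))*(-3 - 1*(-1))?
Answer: -197193869980162/113 ≈ -1.7451e+12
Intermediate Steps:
K = 144 (K = -72*(-3 + 1) = -72*(-2) = 144)
H = -1745078495416 (H = (2129208 - 784240)*(-1392465 + (144 + 25)*562) = 1344968*(-1392465 + 169*562) = 1344968*(-1392465 + 94978) = 1344968*(-1297487) = -1745078495416)
o = -1846/113 (o = -1/339*5538 = -1846/113 ≈ -16.336)
H - o = -1745078495416 - 1*(-1846/113) = -1745078495416 + 1846/113 = -197193869980162/113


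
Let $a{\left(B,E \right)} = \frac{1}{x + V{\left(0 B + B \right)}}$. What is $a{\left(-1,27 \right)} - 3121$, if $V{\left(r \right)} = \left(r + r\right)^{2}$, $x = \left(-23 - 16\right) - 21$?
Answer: $- \frac{174777}{56} \approx -3121.0$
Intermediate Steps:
$x = -60$ ($x = -39 - 21 = -60$)
$V{\left(r \right)} = 4 r^{2}$ ($V{\left(r \right)} = \left(2 r\right)^{2} = 4 r^{2}$)
$a{\left(B,E \right)} = \frac{1}{-60 + 4 B^{2}}$ ($a{\left(B,E \right)} = \frac{1}{-60 + 4 \left(0 B + B\right)^{2}} = \frac{1}{-60 + 4 \left(0 + B\right)^{2}} = \frac{1}{-60 + 4 B^{2}}$)
$a{\left(-1,27 \right)} - 3121 = \frac{1}{4 \left(-15 + \left(-1\right)^{2}\right)} - 3121 = \frac{1}{4 \left(-15 + 1\right)} - 3121 = \frac{1}{4 \left(-14\right)} - 3121 = \frac{1}{4} \left(- \frac{1}{14}\right) - 3121 = - \frac{1}{56} - 3121 = - \frac{174777}{56}$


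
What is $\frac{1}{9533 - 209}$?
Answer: $\frac{1}{9324} \approx 0.00010725$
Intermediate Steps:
$\frac{1}{9533 - 209} = \frac{1}{9324}$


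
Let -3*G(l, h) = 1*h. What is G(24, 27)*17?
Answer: -153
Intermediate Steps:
G(l, h) = -h/3
G(24, 27)*17 = -⅓*27*17 = -9*17 = -153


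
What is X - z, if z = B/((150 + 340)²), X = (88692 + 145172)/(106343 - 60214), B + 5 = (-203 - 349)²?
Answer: 42095286229/11075572900 ≈ 3.8007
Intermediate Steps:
B = 304699 (B = -5 + (-203 - 349)² = -5 + (-552)² = -5 + 304704 = 304699)
X = 233864/46129 ≈ 5.0698
z = 304699/240100 (z = 304699/((150 + 340)²) = 304699/(490²) = 304699/240100 ≈ 1.2691)
X - z = 233864/46129 - 1*304699/240100 = 233864/46129 - 304699/240100 = 42095286229/11075572900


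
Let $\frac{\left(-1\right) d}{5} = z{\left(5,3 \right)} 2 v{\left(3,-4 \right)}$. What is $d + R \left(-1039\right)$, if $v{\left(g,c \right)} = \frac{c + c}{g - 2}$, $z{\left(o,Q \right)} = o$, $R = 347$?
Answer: $-360133$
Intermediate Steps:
$v{\left(g,c \right)} = \frac{2 c}{-2 + g}$
$d = 400$ ($d = - 5 \cdot 5 \cdot 2 \cdot 2 \left(-4\right) \frac{1}{-2 + 3} = - 5 \cdot 10 \cdot 2 \left(-4\right) 1^{-1} = - 5 \cdot 10 \cdot 2 \left(-4\right) 1 = - 5 \cdot 10 \left(-8\right) = \left(-5\right) \left(-80\right) = 400$)
$d + R \left(-1039\right) = 400 + 347 \left(-1039\right) = 400 - 360533 = -360133$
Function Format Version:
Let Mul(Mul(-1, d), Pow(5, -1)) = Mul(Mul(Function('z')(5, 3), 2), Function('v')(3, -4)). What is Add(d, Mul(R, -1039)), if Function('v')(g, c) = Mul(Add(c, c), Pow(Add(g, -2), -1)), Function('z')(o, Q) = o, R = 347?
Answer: -360133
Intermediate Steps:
Function('v')(g, c) = Mul(2, c, Pow(Add(-2, g), -1)) (Function('v')(g, c) = Mul(Mul(2, c), Pow(Add(-2, g), -1)) = Mul(2, c, Pow(Add(-2, g), -1)))
d = 400 (d = Mul(-5, Mul(Mul(5, 2), Mul(2, -4, Pow(Add(-2, 3), -1)))) = Mul(-5, Mul(10, Mul(2, -4, Pow(1, -1)))) = Mul(-5, Mul(10, Mul(2, -4, 1))) = Mul(-5, Mul(10, -8)) = Mul(-5, -80) = 400)
Add(d, Mul(R, -1039)) = Add(400, Mul(347, -1039)) = Add(400, -360533) = -360133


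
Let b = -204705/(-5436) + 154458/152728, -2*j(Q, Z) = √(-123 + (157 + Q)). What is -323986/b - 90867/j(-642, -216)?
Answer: -1867935451252/222943187 - 90867*I*√38/76 ≈ -8378.5 - 7370.3*I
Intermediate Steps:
j(Q, Z) = -√(34 + Q)/2 (j(Q, Z) = -√(-123 + (157 + Q))/2 = -√(34 + Q)/2)
b = 222943187/5765482 (b = -204705*(-1/5436) + 154458*(1/152728) = 22745/604 + 77229/76364 = 222943187/5765482 ≈ 38.669)
-323986/b - 90867/j(-642, -216) = -323986/222943187/5765482 - 90867*(-2/√(34 - 642)) = -323986*5765482/222943187 - 90867*I*√38/76 = -1867935451252/222943187 - 90867*I*√38/76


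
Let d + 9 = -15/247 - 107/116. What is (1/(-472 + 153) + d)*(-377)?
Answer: 3147395/836 ≈ 3764.8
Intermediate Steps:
d = -286037/28652 (d = -9 + (-15/247 - 107/116) = -9 - 28169/28652 = -286037/28652 ≈ -9.9831)
(1/(-472 + 153) + d)*(-377) = (1/(-472 + 153) - 286037/28652)*(-377) = (1/(-319) - 286037/28652)*(-377) = (-1/319 - 286037/28652)*(-377) = -3147395/315172*(-377) = 3147395/836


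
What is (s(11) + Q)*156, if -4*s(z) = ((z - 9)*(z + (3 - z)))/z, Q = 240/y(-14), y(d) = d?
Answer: -207558/77 ≈ -2695.6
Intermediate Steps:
Q = -120/7 (Q = 240/(-14) = 240*(-1/14) = -120/7 ≈ -17.143)
s(z) = -(-27 + 3*z)/(4*z) (s(z) = -(z - 9)*(z + (3 - z))/(4*z) = -(-9 + z)*3/(4*z) = -(-27 + 3*z)/(4*z))
(s(11) + Q)*156 = ((3/4)*(9 - 1*11)/11 - 120/7)*156 = ((3/4)*(1/11)*(9 - 11) - 120/7)*156 = ((3/4)*(1/11)*(-2) - 120/7)*156 = (-3/22 - 120/7)*156 = -2661/154*156 = -207558/77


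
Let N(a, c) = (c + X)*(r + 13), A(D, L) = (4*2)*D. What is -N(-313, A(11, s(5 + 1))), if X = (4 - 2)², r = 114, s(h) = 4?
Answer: -11684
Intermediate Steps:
A(D, L) = 8*D
X = 4 (X = 2² = 4)
N(a, c) = 508 + 127*c (N(a, c) = (c + 4)*(114 + 13) = (4 + c)*127 = 508 + 127*c)
-N(-313, A(11, s(5 + 1))) = -(508 + 127*(8*11)) = -(508 + 127*88) = -(508 + 11176) = -1*11684 = -11684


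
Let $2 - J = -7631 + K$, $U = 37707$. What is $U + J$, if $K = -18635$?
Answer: $63975$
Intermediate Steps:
$J = 26268$ ($J = 2 - \left(-7631 - 18635\right) = 2 - -26266 = 2 + 26266 = 26268$)
$U + J = 37707 + 26268 = 63975$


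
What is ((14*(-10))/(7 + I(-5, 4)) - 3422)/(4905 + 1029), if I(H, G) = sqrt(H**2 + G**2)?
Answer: -2363/3956 + 35*sqrt(41)/11868 ≈ -0.57844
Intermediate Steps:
I(H, G) = sqrt(G**2 + H**2)
((14*(-10))/(7 + I(-5, 4)) - 3422)/(4905 + 1029) = ((14*(-10))/(7 + sqrt(4**2 + (-5)**2)) - 3422)/(4905 + 1029) = (-140/(7 + sqrt(16 + 25)) - 3422)/5934 = (-140/(7 + sqrt(41)) - 3422)*(1/5934) = (-3422 - 140/(7 + sqrt(41)))*(1/5934) = -1711/2967 - 70/(2967*(7 + sqrt(41)))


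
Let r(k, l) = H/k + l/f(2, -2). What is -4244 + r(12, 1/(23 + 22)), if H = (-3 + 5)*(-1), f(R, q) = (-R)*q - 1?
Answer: -1145923/270 ≈ -4244.2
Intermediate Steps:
f(R, q) = -1 - R*q (f(R, q) = -R*q - 1 = -1 - R*q)
H = -2 (H = 2*(-1) = -2)
r(k, l) = -2/k + l/3 (r(k, l) = -2/k + l/(-1 - 1*2*(-2)) = -2/k + l/(-1 + 4) = -2/k + l/3)
-4244 + r(12, 1/(23 + 22)) = -4244 + (-2/12 + 1/(3*(23 + 22))) = -4244 + (-2*1/12 + (⅓)/45) = -4244 + (-⅙ + (⅓)*(1/45)) = -4244 + (-⅙ + 1/135) = -4244 - 43/270 = -1145923/270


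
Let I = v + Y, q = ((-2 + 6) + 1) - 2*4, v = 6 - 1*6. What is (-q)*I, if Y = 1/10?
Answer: 3/10 ≈ 0.30000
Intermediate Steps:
v = 0 (v = 6 - 6 = 0)
Y = ⅒ ≈ 0.10000
q = -3 (q = (4 + 1) - 8 = 5 - 8 = -3)
I = ⅒ (I = 0 + ⅒ = ⅒ ≈ 0.10000)
(-q)*I = -1*(-3)*(⅒) = 3*(⅒) = 3/10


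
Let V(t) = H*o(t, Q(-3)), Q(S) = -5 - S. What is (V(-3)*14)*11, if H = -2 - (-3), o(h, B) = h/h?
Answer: 154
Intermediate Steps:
o(h, B) = 1
H = 1 (H = -2 - 1*(-3) = -2 + 3 = 1)
V(t) = 1 (V(t) = 1*1 = 1)
(V(-3)*14)*11 = (1*14)*11 = 14*11 = 154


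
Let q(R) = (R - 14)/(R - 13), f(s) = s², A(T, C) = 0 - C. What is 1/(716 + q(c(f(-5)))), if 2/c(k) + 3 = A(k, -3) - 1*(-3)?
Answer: 37/26532 ≈ 0.0013945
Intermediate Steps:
A(T, C) = -C
c(k) = ⅔ (c(k) = 2/(-3 + (-1*(-3) - 1*(-3))) = 2/(-3 + (3 + 3)) = 2/(-3 + 6) = 2/3 = 2*(⅓) = ⅔)
q(R) = (-14 + R)/(-13 + R)
1/(716 + q(c(f(-5)))) = 1/(716 + (-14 + ⅔)/(-13 + ⅔)) = 1/(716 - 40/3/(-37/3)) = 1/(716 - 3/37*(-40/3)) = 1/(716 + 40/37) = 1/(26532/37) = 37/26532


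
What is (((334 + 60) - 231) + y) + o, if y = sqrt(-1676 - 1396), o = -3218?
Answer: -3055 + 32*I*sqrt(3) ≈ -3055.0 + 55.426*I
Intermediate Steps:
y = 32*I*sqrt(3) (y = sqrt(-3072) = 32*I*sqrt(3) ≈ 55.426*I)
(((334 + 60) - 231) + y) + o = (((334 + 60) - 231) + 32*I*sqrt(3)) - 3218 = ((394 - 231) + 32*I*sqrt(3)) - 3218 = (163 + 32*I*sqrt(3)) - 3218 = -3055 + 32*I*sqrt(3)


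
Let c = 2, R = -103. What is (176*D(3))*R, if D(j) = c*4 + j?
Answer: -199408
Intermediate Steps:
D(j) = 8 + j (D(j) = 2*4 + j = 8 + j)
(176*D(3))*R = (176*(8 + 3))*(-103) = (176*11)*(-103) = 1936*(-103) = -199408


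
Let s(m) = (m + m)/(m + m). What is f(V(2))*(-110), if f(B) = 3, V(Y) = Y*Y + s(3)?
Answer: -330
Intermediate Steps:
s(m) = 1 (s(m) = (2*m)/((2*m)) = (2*m)*(1/(2*m)) = 1)
V(Y) = 1 + Y² (V(Y) = Y*Y + 1 = Y² + 1 = 1 + Y²)
f(V(2))*(-110) = 3*(-110) = -330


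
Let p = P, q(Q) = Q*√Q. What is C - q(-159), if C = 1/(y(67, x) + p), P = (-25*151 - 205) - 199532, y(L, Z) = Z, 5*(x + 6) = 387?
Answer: -5/1017203 + 159*I*√159 ≈ -4.9154e-6 + 2004.9*I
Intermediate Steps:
x = 357/5 (x = -6 + (⅕)*387 = -6 + 387/5 = 357/5 ≈ 71.400)
q(Q) = Q^(3/2)
P = -203512 (P = (-3775 - 205) - 199532 = -3980 - 199532 = -203512)
p = -203512
C = -5/1017203 (C = 1/(357/5 - 203512) = 1/(-1017203/5) = -5/1017203 ≈ -4.9154e-6)
C - q(-159) = -5/1017203 - (-159)^(3/2) = -5/1017203 - (-159)*I*√159 = -5/1017203 + 159*I*√159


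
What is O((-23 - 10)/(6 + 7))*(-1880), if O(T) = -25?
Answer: 47000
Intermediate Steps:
O((-23 - 10)/(6 + 7))*(-1880) = -25*(-1880) = 47000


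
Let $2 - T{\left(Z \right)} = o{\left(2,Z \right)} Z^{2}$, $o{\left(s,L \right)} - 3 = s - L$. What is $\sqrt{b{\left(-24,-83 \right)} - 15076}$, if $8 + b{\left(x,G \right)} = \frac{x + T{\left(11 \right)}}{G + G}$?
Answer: $\frac{2 i \sqrt{25985723}}{83} \approx 122.83 i$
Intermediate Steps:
$o{\left(s,L \right)} = 3 + s - L$ ($o{\left(s,L \right)} = 3 - \left(L - s\right) = 3 + s - L$)
$T{\left(Z \right)} = 2 - Z^{2} \left(5 - Z\right)$ ($T{\left(Z \right)} = 2 - \left(3 + 2 - Z\right) Z^{2} = 2 - \left(5 - Z\right) Z^{2} = 2 - Z^{2} \left(5 - Z\right)$)
$b{\left(x,G \right)} = -8 + \frac{728 + x}{2 G}$ ($b{\left(x,G \right)} = -8 + \frac{x + \left(2 + 11^{2} \left(-5 + 11\right)\right)}{G + G} = -8 + \frac{x + \left(2 + 121 \cdot 6\right)}{2 G} = -8 + \left(x + \left(2 + 726\right)\right) \frac{1}{2 G} = -8 + \left(x + 728\right) \frac{1}{2 G} = -8 + \left(728 + x\right) \frac{1}{2 G} = -8 + \frac{728 + x}{2 G}$)
$\sqrt{b{\left(-24,-83 \right)} - 15076} = \sqrt{\frac{728 - 24 - -1328}{2 \left(-83\right)} - 15076} = \sqrt{\frac{1}{2} \left(- \frac{1}{83}\right) \left(728 - 24 + 1328\right) - 15076} = \sqrt{\frac{1}{2} \left(- \frac{1}{83}\right) 2032 - 15076} = \sqrt{- \frac{1016}{83} - 15076} = \sqrt{- \frac{1252324}{83}} = \frac{2 i \sqrt{25985723}}{83}$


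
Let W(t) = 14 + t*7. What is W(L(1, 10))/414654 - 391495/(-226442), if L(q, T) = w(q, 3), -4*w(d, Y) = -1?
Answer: 5696088919/3294564248 ≈ 1.7289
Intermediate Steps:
w(d, Y) = ¼ (w(d, Y) = -¼*(-1) = ¼)
L(q, T) = ¼
W(t) = 14 + 7*t
W(L(1, 10))/414654 - 391495/(-226442) = (14 + 7*(¼))/414654 - 391495/(-226442) = (14 + 7/4)*(1/414654) - 391495*(-1/226442) = (63/4)*(1/414654) + 20605/11918 = 21/552872 + 20605/11918 = 5696088919/3294564248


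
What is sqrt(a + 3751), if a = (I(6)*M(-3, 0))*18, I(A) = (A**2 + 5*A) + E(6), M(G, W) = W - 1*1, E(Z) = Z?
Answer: sqrt(2455) ≈ 49.548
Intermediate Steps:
M(G, W) = -1 + W (M(G, W) = W - 1 = -1 + W)
I(A) = 6 + A**2 + 5*A (I(A) = (A**2 + 5*A) + 6 = 6 + A**2 + 5*A)
a = -1296 (a = ((6 + 6**2 + 5*6)*(-1 + 0))*18 = ((6 + 36 + 30)*(-1))*18 = (72*(-1))*18 = -72*18 = -1296)
sqrt(a + 3751) = sqrt(-1296 + 3751) = sqrt(2455)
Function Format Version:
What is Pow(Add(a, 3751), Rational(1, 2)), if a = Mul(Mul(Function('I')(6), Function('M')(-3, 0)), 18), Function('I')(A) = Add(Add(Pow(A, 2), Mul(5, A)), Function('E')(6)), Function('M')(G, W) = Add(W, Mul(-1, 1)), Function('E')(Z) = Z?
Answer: Pow(2455, Rational(1, 2)) ≈ 49.548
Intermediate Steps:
Function('M')(G, W) = Add(-1, W) (Function('M')(G, W) = Add(W, -1) = Add(-1, W))
Function('I')(A) = Add(6, Pow(A, 2), Mul(5, A)) (Function('I')(A) = Add(Add(Pow(A, 2), Mul(5, A)), 6) = Add(6, Pow(A, 2), Mul(5, A)))
a = -1296 (a = Mul(Mul(Add(6, Pow(6, 2), Mul(5, 6)), Add(-1, 0)), 18) = Mul(Mul(Add(6, 36, 30), -1), 18) = Mul(Mul(72, -1), 18) = Mul(-72, 18) = -1296)
Pow(Add(a, 3751), Rational(1, 2)) = Pow(Add(-1296, 3751), Rational(1, 2)) = Pow(2455, Rational(1, 2))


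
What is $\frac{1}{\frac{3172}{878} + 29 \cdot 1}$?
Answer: $\frac{439}{14317} \approx 0.030663$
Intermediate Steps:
$\frac{1}{\frac{3172}{878} + 29 \cdot 1} = \frac{1}{3172 \cdot \frac{1}{878} + 29} = \frac{1}{\frac{1586}{439} + 29} = \frac{1}{\frac{14317}{439}} = \frac{439}{14317}$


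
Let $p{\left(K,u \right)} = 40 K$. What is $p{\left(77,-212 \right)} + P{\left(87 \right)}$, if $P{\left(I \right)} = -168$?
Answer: $2912$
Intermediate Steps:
$p{\left(77,-212 \right)} + P{\left(87 \right)} = 40 \cdot 77 - 168 = 3080 - 168 = 2912$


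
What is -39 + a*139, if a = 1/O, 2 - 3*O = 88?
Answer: -3771/86 ≈ -43.849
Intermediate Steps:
O = -86/3 (O = ⅔ - ⅓*88 = ⅔ - 88/3 = -86/3 ≈ -28.667)
a = -3/86 (a = 1/(-86/3) = 1*(-3/86) = -3/86 ≈ -0.034884)
-39 + a*139 = -39 - 3/86*139 = -39 - 417/86 = -3771/86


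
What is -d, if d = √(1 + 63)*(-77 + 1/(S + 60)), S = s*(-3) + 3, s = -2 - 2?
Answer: 46192/75 ≈ 615.89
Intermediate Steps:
s = -4
S = 15 (S = -4*(-3) + 3 = 12 + 3 = 15)
d = -46192/75 (d = √(1 + 63)*(-77 + 1/(15 + 60)) = √64*(-77 + 1/75) = 8*(-77 + 1/75) = 8*(-5774/75) = -46192/75 ≈ -615.89)
-d = -1*(-46192/75) = 46192/75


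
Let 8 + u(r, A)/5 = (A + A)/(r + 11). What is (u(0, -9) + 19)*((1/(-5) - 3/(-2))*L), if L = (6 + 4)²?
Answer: -41730/11 ≈ -3793.6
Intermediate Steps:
u(r, A) = -40 + 10*A/(11 + r) (u(r, A) = -40 + 5*((A + A)/(r + 11)) = -40 + 5*((2*A)/(11 + r)) = -40 + 5*(2*A/(11 + r)) = -40 + 10*A/(11 + r))
L = 100 (L = 10² = 100)
(u(0, -9) + 19)*((1/(-5) - 3/(-2))*L) = (10*(-44 - 9 - 4*0)/(11 + 0) + 19)*((1/(-5) - 3/(-2))*100) = (10*(-44 - 9 + 0)/11 + 19)*((1*(-⅕) - 3*(-½))*100) = (10*(1/11)*(-53) + 19)*((-⅕ + 3/2)*100) = (-530/11 + 19)*((13/10)*100) = -321/11*130 = -41730/11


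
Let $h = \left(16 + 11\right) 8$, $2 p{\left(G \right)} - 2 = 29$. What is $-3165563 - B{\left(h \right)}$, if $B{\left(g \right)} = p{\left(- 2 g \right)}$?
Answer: $- \frac{6331157}{2} \approx -3.1656 \cdot 10^{6}$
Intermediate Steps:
$p{\left(G \right)} = \frac{31}{2}$ ($p{\left(G \right)} = 1 + \frac{1}{2} \cdot 29 = 1 + \frac{29}{2} = \frac{31}{2}$)
$h = 216$ ($h = 27 \cdot 8 = 216$)
$B{\left(g \right)} = \frac{31}{2}$
$-3165563 - B{\left(h \right)} = -3165563 - \frac{31}{2} = - \frac{6331157}{2}$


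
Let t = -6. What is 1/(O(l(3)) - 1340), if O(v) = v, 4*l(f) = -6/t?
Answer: -4/5359 ≈ -0.00074641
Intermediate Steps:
l(f) = ¼ (l(f) = (-6/(-6))/4 = (-6*(-⅙))/4 = (¼)*1 = ¼)
1/(O(l(3)) - 1340) = 1/(¼ - 1340) = 1/(-5359/4) = -4/5359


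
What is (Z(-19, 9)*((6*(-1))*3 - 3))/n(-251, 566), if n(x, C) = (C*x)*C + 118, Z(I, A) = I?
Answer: -57/11487034 ≈ -4.9621e-6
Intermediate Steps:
n(x, C) = 118 + x*C² (n(x, C) = x*C² + 118 = 118 + x*C²)
(Z(-19, 9)*((6*(-1))*3 - 3))/n(-251, 566) = (-19*((6*(-1))*3 - 3))/(118 - 251*566²) = (-19*(-6*3 - 3))/(118 - 251*320356) = (-19*(-18 - 3))/(118 - 80409356) = -19*(-21)/(-80409238) = 399*(-1/80409238) = -57/11487034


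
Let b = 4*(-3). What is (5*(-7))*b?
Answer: 420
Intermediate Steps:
b = -12
(5*(-7))*b = (5*(-7))*(-12) = -35*(-12) = 420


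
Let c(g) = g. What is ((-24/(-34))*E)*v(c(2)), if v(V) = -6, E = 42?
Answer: -3024/17 ≈ -177.88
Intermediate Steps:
((-24/(-34))*E)*v(c(2)) = (-24/(-34)*42)*(-6) = (-24*(-1/34)*42)*(-6) = ((12/17)*42)*(-6) = (504/17)*(-6) = -3024/17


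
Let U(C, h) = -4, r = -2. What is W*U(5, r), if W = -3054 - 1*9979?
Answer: 52132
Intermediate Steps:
W = -13033 (W = -3054 - 9979 = -13033)
W*U(5, r) = -13033*(-4) = 52132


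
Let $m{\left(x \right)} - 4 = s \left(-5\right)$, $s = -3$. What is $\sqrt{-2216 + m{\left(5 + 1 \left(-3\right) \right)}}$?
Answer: $13 i \sqrt{13} \approx 46.872 i$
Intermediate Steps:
$m{\left(x \right)} = 19$ ($m{\left(x \right)} = 4 - -15 = 4 + 15 = 19$)
$\sqrt{-2216 + m{\left(5 + 1 \left(-3\right) \right)}} = \sqrt{-2216 + 19} = \sqrt{-2197} = 13 i \sqrt{13}$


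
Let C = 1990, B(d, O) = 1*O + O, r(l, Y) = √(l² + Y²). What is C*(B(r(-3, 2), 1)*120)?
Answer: 477600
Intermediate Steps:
r(l, Y) = √(Y² + l²)
B(d, O) = 2*O (B(d, O) = O + O = 2*O)
C*(B(r(-3, 2), 1)*120) = 1990*((2*1)*120) = 1990*(2*120) = 1990*240 = 477600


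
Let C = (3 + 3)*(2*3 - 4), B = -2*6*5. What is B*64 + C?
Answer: -3828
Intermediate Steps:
B = -60 (B = -12*5 = -60)
C = 12 (C = 6*(6 - 4) = 6*2 = 12)
B*64 + C = -60*64 + 12 = -3840 + 12 = -3828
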